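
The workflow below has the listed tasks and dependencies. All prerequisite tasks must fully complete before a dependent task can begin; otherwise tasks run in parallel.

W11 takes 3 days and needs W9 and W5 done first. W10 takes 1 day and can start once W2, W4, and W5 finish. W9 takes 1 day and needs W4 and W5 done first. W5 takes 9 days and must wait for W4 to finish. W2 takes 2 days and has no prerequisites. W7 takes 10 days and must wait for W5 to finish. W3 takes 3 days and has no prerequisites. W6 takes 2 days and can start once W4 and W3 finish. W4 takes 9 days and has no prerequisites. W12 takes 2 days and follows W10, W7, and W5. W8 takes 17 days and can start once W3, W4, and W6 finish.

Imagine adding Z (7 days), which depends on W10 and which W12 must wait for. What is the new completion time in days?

30

Originally the project takes 30 days.
With Z inserted, W12 now waits for max(W10, W7, W5, Z).
New critical path: W4→W5→W7→W12 = 9+9+10+2 = 30 ⇒ 30 days.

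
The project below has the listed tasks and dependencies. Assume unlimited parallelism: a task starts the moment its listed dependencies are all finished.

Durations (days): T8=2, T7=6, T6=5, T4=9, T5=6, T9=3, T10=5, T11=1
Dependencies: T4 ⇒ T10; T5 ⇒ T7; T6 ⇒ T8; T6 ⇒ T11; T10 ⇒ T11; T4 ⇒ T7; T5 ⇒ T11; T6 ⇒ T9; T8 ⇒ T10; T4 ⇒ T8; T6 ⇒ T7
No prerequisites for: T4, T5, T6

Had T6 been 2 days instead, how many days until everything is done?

As given, the longest chain is T4→T8→T10→T11 = 9+2+5+1 = 17, so the finish is 17 days.
T6 is off the critical path — its longest chain is 13 days, giving 4 of slack.
No other chain overtakes it, so the finish is 17 days.

17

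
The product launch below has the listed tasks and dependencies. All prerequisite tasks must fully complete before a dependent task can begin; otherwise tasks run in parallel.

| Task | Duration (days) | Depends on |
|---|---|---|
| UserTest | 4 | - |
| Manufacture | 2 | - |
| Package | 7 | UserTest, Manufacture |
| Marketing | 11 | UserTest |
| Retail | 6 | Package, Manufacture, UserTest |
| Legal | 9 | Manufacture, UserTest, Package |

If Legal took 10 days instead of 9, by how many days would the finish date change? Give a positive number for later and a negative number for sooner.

Critical path before the change: UserTest→Package→Legal = 4+7+9 = 20 giving 20 days.
Since Legal is critical, the +1 change carries straight to that chain (now 21 days).
No other chain overtakes it, so the finish is 21 days.
Change in finish: 21 − 20 = +1 days.

1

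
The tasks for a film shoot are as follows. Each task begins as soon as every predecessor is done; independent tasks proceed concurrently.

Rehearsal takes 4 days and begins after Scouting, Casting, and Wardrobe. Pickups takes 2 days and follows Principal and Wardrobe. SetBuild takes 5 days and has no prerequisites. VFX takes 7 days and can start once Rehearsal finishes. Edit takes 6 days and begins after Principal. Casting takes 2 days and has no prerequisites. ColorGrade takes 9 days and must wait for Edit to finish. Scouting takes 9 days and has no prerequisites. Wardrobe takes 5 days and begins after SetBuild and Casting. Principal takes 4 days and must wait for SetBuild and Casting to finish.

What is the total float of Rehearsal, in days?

Critical path: SetBuild→Principal→Edit→ColorGrade = 5+4+6+9 = 24, so the finish is 24 days.
Longest path through Rehearsal: 21 days (earliest finish 14, latest finish 17).
So Rehearsal can slip 17 − 14 = 3 days.

3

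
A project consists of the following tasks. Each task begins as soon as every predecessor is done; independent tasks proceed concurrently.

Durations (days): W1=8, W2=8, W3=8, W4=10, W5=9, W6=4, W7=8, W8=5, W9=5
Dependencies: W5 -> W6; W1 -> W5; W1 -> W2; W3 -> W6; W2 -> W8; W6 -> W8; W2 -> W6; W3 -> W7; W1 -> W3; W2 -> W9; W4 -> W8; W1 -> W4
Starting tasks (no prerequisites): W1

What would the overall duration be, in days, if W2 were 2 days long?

Critical path before the change: W1→W5→W6→W8 = 8+9+4+5 = 26 giving 26 days.
W2 is off the critical path — its longest chain is 25 days, giving 1 of slack.
That remains the longest chain; total 26 days.

26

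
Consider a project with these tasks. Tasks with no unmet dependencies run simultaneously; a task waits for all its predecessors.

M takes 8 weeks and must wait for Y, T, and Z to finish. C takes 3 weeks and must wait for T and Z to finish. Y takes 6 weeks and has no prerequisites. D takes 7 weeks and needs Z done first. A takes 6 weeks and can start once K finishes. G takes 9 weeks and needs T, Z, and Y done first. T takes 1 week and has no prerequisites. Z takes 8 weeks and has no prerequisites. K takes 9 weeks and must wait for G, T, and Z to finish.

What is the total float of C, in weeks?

Critical path: Z→G→K→A = 8+9+9+6 = 32, so the finish is 32 weeks.
The longest chain containing C totals 11 weeks.
Float = 32 − 11 = 21.

21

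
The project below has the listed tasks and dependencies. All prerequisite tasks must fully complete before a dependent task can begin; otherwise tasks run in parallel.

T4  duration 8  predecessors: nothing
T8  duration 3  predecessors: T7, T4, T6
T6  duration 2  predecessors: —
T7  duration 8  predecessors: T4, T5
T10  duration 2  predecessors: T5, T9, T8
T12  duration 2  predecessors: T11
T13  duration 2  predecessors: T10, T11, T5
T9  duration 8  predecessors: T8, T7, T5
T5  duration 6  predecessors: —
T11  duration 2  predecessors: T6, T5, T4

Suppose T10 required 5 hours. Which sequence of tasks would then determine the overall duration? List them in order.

T4, T7, T8, T9, T10, T13

As given, the longest chain is T4→T7→T8→T9→T10→T13 = 8+8+3+8+2+2 = 31, so the finish is 31 hours.
Since T10 is critical, the +3 change carries straight to that chain (now 34 hours).
That remains the longest chain; total 34 hours.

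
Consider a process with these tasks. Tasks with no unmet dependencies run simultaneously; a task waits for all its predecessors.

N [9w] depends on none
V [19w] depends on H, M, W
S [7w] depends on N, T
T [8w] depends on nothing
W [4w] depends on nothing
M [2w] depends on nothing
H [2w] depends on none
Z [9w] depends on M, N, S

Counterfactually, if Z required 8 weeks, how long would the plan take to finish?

Baseline: N→S→Z = 9+7+9 = 25 → 25 weeks.
Since Z is critical, the -1 change carries straight to that chain (now 24 weeks).
That remains the longest chain; total 24 weeks.

24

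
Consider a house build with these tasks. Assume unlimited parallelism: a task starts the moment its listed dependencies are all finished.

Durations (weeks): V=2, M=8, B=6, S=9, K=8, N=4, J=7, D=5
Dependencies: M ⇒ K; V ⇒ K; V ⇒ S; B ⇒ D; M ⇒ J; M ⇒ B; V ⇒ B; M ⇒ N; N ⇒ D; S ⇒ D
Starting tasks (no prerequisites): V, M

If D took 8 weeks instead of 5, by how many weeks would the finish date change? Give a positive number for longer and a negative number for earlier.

Critical path before the change: M→B→D = 8+6+5 = 19 giving 19 weeks.
D lies on that path, so at 8 weeks the path becomes 22 weeks.
That remains the longest chain; total 22 weeks.
Change in finish: 22 − 19 = +3 weeks.

3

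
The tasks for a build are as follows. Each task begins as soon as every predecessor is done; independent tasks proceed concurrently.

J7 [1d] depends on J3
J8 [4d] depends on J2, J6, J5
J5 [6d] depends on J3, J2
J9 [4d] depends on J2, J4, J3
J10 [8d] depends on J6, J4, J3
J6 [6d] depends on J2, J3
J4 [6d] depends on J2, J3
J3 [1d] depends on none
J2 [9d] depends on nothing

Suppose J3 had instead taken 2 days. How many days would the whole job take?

23

Actual critical path: J2→J4→J10 = 9+6+8 = 23 ⇒ 23 days.
The longest path through J3 is only 15 days, so J3 has float 8.
The critical path is still J2→J4→J10; finish is now 23 days.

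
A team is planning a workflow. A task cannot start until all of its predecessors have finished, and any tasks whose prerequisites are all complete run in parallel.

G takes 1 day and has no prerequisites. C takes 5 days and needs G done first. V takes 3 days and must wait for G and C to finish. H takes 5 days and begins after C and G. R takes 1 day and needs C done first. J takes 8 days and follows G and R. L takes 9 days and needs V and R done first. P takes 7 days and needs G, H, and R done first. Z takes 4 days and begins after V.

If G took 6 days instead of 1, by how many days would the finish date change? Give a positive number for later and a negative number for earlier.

Critical path before the change: G→C→V→L = 1+5+3+9 = 18 giving 18 days.
G lies on that path, so at 6 days the path becomes 23 days.
That remains the longest chain; total 23 days.
Change in finish: 23 − 18 = +5 days.

5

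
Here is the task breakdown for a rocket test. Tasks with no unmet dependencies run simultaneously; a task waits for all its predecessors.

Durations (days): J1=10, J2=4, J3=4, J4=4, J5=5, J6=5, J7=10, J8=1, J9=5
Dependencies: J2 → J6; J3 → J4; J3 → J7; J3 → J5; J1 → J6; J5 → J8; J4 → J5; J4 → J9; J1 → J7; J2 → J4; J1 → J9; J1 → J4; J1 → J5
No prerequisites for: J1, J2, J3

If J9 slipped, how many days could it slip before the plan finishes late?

1

The longest chain is J1→J4→J5→J8 = 10+4+5+1 = 20; overall finish 20 days.
Longest path through J9: 19 days (earliest finish 19, latest finish 20).
Float = 20 − 19 = 1.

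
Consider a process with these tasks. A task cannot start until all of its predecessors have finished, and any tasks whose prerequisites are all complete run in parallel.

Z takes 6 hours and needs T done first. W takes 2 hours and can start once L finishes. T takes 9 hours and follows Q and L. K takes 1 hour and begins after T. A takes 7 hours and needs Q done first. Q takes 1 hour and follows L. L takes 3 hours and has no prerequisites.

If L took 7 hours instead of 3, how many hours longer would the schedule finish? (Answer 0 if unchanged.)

4

Baseline: L→Q→T→Z = 3+1+9+6 = 19 → 19 hours.
L is on the critical path; changing it to 7 makes that path 23 hours.
No other chain overtakes it, so the finish is 23 hours.
Change in finish: 23 − 19 = +4 hours.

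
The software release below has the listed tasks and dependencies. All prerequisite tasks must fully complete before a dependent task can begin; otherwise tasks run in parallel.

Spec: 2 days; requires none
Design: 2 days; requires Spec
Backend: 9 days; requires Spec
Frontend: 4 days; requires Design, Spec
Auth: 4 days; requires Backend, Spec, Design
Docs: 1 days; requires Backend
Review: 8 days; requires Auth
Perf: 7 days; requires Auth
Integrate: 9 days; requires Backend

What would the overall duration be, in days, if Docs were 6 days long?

Actual critical path: Spec→Backend→Auth→Review = 2+9+4+8 = 23 ⇒ 23 days.
Docs has 11 days of float (longest path through it is 12).
No other chain overtakes it, so the finish is 23 days.

23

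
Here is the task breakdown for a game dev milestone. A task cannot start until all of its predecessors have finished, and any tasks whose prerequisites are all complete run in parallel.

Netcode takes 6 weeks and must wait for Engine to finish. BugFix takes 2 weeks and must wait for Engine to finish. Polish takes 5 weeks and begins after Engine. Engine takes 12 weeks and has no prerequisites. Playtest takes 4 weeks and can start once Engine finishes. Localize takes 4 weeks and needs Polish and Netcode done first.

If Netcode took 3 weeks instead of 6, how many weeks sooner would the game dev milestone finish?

Baseline: Engine→Netcode→Localize = 12+6+4 = 22 → 22 weeks.
Netcode is on the critical path; changing it to 3 makes that path 19 weeks.
Now Engine→Polish→Localize = 12+5+4 = 21 is longest, so the finish becomes 21 weeks.
Change in finish: 21 − 22 = -1 weeks.

1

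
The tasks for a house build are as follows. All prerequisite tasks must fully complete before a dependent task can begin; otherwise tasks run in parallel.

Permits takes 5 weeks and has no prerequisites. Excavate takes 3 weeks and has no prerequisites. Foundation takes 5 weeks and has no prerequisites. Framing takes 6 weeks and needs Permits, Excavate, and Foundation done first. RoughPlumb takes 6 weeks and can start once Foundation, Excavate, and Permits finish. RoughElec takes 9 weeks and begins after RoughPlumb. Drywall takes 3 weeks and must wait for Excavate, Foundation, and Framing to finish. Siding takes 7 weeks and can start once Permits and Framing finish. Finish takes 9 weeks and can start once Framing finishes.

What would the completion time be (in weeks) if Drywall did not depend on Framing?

Original critical path: Permits→Framing→Finish = 5+6+9 = 20 ⇒ 20 weeks.
Without Framing→Drywall, Drywall's earliest start moves from 11 to 5.
The longest chain is now Permits→Framing→Finish = 5+6+9 = 20, so the job takes 20 weeks.

20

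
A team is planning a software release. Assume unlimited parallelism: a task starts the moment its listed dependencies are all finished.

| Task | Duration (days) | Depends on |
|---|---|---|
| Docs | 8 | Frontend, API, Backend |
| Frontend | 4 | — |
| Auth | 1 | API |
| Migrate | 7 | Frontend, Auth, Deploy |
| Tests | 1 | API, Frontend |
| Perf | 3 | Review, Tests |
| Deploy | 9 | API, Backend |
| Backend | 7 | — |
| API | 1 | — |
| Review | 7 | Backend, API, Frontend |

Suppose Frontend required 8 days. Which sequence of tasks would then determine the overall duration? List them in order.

Backend, Deploy, Migrate

The binding path is Backend→Deploy→Migrate = 7+9+7 = 23; finish at 23 days.
Frontend is off the critical path — its longest chain is 14 days, giving 9 of slack.
That remains the longest chain; total 23 days.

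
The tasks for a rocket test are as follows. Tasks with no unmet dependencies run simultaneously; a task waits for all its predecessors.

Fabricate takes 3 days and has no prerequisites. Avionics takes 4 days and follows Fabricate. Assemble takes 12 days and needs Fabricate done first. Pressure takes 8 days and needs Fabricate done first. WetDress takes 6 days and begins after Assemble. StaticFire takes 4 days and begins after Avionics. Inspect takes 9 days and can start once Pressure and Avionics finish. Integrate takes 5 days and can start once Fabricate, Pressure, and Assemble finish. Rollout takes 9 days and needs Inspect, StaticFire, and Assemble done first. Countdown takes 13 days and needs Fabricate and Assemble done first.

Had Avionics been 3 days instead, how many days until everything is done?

29

Critical path before the change: Fabricate→Pressure→Inspect→Rollout = 3+8+9+9 = 29 giving 29 days.
The longest path through Avionics is only 25 days, so Avionics has float 4.
That remains the longest chain; total 29 days.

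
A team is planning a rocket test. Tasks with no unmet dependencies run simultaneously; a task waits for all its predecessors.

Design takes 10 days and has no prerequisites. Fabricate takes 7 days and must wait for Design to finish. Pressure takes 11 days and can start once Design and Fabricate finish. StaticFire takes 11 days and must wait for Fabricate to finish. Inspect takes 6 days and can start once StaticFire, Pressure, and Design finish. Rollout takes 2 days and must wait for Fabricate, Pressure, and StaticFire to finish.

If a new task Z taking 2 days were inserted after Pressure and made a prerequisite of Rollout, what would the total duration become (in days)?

Originally the plan takes 34 days.
With Z inserted, Rollout now waits for max(Fabricate, Pressure, StaticFire, Z).
New critical path: Design→Fabricate→Pressure→Inspect = 10+7+11+6 = 34 ⇒ 34 days.

34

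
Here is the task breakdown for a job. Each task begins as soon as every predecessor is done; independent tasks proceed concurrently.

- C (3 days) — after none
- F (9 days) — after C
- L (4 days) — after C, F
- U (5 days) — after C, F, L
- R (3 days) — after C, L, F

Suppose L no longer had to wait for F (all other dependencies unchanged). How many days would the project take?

Original critical path: C→F→L→U = 3+9+4+5 = 21 ⇒ 21 days.
Without F→L, L's earliest start moves from 12 to 3.
The longest chain is now C→F→U = 3+9+5 = 17, so the project takes 17 days.

17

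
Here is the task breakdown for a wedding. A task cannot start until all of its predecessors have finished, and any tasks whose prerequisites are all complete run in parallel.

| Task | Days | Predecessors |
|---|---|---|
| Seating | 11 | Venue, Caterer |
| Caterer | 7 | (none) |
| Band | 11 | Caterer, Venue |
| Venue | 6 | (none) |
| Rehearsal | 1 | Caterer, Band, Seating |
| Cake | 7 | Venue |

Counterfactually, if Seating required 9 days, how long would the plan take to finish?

19

The binding path is Caterer→Seating→Rehearsal = 7+11+1 = 19; finish at 19 days.
Seating lies on that path, so at 9 days the path becomes 17 days.
Now Caterer→Band→Rehearsal = 7+11+1 = 19 is longest, so the finish becomes 19 days.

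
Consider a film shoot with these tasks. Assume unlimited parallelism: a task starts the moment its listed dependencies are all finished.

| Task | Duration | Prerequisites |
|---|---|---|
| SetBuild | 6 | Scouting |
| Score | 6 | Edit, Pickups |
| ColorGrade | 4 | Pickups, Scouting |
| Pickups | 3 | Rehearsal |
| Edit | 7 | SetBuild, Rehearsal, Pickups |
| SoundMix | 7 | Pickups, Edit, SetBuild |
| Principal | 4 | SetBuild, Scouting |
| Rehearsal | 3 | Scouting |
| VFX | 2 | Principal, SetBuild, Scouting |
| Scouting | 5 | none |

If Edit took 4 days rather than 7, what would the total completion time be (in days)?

22

Actual critical path: Scouting→SetBuild→Edit→SoundMix = 5+6+7+7 = 25 ⇒ 25 days.
Edit is on the critical path; changing it to 4 makes that path 22 days.
That remains the longest chain; total 22 days.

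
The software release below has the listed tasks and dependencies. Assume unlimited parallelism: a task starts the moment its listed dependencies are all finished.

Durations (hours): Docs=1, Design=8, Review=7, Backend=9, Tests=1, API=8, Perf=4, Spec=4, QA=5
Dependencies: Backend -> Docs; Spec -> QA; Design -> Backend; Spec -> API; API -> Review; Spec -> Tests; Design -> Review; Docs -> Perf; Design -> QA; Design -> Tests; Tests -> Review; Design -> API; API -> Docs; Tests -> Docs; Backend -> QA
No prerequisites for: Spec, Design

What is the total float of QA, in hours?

1

Critical path: Design→API→Review = 8+8+7 = 23, so the finish is 23 hours.
The longest chain containing QA totals 22 hours.
Slack of QA = 18 − 17 = 1 hour.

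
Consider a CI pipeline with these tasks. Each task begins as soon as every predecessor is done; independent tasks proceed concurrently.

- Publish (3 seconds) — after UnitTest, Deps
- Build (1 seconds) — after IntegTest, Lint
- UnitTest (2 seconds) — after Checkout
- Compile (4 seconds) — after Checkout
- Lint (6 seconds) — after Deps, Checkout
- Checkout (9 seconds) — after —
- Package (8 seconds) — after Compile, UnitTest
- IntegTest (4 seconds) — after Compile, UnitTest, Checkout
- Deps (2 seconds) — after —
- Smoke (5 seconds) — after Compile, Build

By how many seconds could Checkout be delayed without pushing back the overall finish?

The longest chain is Checkout→Compile→IntegTest→Build→Smoke = 9+4+4+1+5 = 23; overall finish 23 seconds.
The longest chain containing Checkout totals 23 seconds.
Float = 23 − 23 = 0.

0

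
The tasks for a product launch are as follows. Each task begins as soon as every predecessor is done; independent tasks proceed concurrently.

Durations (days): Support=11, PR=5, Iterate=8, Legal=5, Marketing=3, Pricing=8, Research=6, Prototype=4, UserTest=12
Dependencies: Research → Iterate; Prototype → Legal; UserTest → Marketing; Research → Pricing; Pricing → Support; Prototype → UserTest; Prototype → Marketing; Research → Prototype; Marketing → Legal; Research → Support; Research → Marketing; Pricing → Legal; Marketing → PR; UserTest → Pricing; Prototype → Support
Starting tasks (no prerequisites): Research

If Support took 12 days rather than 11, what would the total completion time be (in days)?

42

Critical path before the change: Research→Prototype→UserTest→Pricing→Support = 6+4+12+8+11 = 41 giving 41 days.
Since Support is critical, the +1 change carries straight to that chain (now 42 days).
That remains the longest chain; total 42 days.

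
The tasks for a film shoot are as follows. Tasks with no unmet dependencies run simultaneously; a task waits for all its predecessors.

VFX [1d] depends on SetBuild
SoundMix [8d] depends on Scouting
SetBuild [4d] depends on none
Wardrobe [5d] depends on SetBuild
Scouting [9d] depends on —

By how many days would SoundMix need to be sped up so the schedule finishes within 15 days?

Current finish: 17 days; target: 15.
SoundMix is on every critical path, so each day cut from SoundMix cuts the finish by one (this holds down to a finish of 10).
Need 17 − 15 = 2 days off SoundMix → SoundMix becomes 6 days, finish becomes 15.

2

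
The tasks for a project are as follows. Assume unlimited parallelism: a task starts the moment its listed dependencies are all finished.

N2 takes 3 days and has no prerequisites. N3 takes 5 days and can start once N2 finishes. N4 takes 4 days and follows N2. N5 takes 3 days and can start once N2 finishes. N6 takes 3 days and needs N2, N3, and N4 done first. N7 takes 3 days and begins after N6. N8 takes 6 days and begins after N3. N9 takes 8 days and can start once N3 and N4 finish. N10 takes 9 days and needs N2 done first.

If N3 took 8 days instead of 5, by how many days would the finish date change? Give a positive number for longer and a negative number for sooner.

As given, the longest chain is N2→N3→N9 = 3+5+8 = 16, so the finish is 16 days.
Since N3 is critical, the +3 change carries straight to that chain (now 19 days).
The critical path is still N2→N3→N9; finish is now 19 days.
Change in finish: 19 − 16 = +3 days.

3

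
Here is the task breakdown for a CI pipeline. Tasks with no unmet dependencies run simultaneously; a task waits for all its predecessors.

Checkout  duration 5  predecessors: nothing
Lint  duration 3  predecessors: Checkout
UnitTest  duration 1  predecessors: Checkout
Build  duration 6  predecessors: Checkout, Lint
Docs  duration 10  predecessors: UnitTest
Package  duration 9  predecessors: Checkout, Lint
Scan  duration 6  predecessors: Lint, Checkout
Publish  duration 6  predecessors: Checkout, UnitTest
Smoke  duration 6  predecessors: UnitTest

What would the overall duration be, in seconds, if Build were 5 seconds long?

17

Actual critical path: Checkout→Lint→Package = 5+3+9 = 17 ⇒ 17 seconds.
The longest path through Build is only 14 seconds, so Build has float 3.
That remains the longest chain; total 17 seconds.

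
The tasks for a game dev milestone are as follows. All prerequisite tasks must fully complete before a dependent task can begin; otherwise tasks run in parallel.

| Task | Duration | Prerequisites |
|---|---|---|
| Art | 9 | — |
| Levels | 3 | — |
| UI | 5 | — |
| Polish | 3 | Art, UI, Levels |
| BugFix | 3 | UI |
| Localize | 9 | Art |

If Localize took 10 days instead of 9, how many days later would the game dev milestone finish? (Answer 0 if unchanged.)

1

Baseline: Art→Localize = 9+9 = 18 → 18 days.
Localize is on the critical path; changing it to 10 makes that path 19 days.
No other chain overtakes it, so the finish is 19 days.
Change in finish: 19 − 18 = +1 days.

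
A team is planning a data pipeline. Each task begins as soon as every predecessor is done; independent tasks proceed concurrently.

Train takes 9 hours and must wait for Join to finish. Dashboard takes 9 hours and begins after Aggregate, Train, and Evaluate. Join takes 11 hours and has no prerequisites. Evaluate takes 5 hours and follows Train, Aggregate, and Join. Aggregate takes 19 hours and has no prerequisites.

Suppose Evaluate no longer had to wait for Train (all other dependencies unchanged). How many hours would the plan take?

33

With the dependency in place, Join→Train→Evaluate→Dashboard = 11+9+5+9 = 34 sets the finish at 34 hours.
Without Train→Evaluate, Evaluate's earliest start moves from 20 to 19.
New critical path: Aggregate→Evaluate→Dashboard = 19+5+9 = 33 ⇒ 33 hours.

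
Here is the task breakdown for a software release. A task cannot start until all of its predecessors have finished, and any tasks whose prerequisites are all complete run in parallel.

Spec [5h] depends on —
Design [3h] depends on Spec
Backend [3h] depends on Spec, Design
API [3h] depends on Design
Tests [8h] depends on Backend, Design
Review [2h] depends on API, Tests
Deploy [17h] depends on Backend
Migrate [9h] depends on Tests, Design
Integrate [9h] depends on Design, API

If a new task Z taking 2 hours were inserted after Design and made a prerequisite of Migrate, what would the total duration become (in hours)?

Originally the plan takes 28 hours.
With Z inserted, Migrate now waits for max(Tests, Design, Z).
New critical path: Spec→Design→Backend→Tests→Migrate = 5+3+3+8+9 = 28 ⇒ 28 hours.

28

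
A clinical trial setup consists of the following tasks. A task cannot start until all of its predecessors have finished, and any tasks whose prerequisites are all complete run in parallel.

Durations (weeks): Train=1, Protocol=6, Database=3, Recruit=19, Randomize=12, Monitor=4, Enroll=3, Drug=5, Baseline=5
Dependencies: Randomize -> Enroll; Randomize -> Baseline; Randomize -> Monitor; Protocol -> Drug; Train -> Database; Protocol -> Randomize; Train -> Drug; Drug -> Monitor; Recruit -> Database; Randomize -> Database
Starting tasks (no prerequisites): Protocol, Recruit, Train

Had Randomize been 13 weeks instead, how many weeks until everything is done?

24

Actual critical path: Protocol→Randomize→Baseline = 6+12+5 = 23 ⇒ 23 weeks.
Randomize lies on that path, so at 13 weeks the path becomes 24 weeks.
The critical path is still Protocol→Randomize→Baseline; finish is now 24 weeks.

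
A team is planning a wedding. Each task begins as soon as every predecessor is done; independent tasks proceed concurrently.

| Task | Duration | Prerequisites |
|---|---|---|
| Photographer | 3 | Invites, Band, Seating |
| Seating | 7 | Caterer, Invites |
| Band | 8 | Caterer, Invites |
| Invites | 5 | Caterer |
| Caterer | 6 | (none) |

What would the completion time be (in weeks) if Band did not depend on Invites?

Before: longest chain Caterer→Invites→Band→Photographer = 6+5+8+3 = 22, finish 22.
Without Invites→Band, Band's earliest start moves from 11 to 6.
The longest chain is now Caterer→Invites→Seating→Photographer = 6+5+7+3 = 21, so the project takes 21 weeks.

21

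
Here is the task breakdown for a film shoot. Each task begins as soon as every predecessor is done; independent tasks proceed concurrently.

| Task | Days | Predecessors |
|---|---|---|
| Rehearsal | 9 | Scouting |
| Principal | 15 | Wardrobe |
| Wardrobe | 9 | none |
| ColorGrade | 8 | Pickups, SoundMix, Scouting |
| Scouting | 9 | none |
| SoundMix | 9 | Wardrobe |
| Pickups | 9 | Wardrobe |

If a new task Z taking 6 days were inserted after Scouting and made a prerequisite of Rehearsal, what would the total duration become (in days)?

Originally the film shoot takes 26 days.
With Z inserted, Rehearsal now waits for max(Scouting, Z).
New critical path: Wardrobe→Pickups→ColorGrade = 9+9+8 = 26 ⇒ 26 days.

26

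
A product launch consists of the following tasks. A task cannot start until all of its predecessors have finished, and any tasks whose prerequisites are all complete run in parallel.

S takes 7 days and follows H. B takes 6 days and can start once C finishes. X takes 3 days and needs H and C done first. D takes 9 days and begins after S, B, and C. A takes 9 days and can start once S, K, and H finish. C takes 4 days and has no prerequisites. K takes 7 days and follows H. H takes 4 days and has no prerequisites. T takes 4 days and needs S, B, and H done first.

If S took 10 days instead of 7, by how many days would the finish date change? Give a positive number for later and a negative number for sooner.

Baseline: H→S→A = 4+7+9 = 20 → 20 days.
S lies on that path, so at 10 days the path becomes 23 days.
The critical path is still H→S→A; finish is now 23 days.
Change in finish: 23 − 20 = +3 days.

3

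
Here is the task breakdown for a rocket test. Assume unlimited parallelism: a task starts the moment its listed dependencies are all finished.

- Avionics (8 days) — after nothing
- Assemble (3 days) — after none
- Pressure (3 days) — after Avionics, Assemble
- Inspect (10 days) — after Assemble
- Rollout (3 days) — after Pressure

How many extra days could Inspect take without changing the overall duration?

Avionics→Pressure→Rollout = 8+3+3 = 14 sets the makespan at 14 days.
Longest path through Inspect: 13 days (earliest finish 13, latest finish 14).
So Inspect can slip 14 − 13 = 1 day.

1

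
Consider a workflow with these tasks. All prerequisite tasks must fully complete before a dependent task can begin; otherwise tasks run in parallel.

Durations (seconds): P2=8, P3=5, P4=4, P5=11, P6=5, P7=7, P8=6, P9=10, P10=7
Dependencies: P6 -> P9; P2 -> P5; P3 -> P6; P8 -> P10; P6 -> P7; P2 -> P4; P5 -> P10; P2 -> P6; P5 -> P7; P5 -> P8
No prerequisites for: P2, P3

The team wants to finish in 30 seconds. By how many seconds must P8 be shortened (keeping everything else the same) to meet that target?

2

Current finish: 32 seconds; target: 30.
P8 is on every critical path, so each second cut from P8 cuts the finish by one (this holds down to a finish of 27).
Need 32 − 30 = 2 seconds off P8 → P8 becomes 4 seconds, finish becomes 30.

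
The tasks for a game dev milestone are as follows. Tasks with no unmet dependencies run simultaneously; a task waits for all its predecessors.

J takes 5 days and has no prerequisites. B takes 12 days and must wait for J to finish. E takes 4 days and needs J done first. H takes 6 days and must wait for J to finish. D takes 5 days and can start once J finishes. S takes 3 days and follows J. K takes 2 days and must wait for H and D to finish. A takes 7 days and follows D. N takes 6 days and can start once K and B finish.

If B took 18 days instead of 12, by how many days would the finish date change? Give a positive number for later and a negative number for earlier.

6

Critical path before the change: J→B→N = 5+12+6 = 23 giving 23 days.
Since B is critical, the +6 change carries straight to that chain (now 29 days).
No other chain overtakes it, so the finish is 29 days.
Change in finish: 29 − 23 = +6 days.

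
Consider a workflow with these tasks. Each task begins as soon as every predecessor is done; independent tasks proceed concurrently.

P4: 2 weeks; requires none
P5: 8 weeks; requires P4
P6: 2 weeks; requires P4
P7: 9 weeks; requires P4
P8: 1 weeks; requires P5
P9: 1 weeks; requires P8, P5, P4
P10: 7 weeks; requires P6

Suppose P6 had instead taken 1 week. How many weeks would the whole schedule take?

12

The binding path is P4→P5→P8→P9 = 2+8+1+1 = 12; finish at 12 weeks.
The longest path through P6 is only 11 weeks, so P6 has float 1.
No other chain overtakes it, so the finish is 12 weeks.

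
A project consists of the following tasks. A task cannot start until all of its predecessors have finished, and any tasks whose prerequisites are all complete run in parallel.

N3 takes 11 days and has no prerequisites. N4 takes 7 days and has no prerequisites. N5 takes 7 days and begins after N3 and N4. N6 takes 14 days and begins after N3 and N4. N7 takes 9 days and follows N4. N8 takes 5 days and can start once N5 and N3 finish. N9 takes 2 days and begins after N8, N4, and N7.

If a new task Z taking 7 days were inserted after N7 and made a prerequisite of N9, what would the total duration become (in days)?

Originally the project takes 25 days.
With Z inserted, N9 now waits for max(N8, N4, N7, Z).
New critical path: N3→N5→N8→N9 = 11+7+5+2 = 25 ⇒ 25 days.

25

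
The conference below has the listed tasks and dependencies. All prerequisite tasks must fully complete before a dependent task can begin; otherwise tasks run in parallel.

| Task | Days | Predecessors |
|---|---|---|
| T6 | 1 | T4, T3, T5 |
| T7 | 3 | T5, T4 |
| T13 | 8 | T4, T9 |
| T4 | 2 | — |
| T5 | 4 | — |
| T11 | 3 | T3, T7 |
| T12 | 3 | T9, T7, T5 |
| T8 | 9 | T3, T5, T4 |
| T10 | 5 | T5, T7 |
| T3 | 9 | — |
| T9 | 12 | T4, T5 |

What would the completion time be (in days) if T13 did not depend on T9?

Before: longest chain T5→T9→T13 = 4+12+8 = 24, finish 24.
Without T9→T13, T13's earliest start moves from 16 to 2.
The longest chain is now T5→T9→T12 = 4+12+3 = 19, so the job takes 19 days.

19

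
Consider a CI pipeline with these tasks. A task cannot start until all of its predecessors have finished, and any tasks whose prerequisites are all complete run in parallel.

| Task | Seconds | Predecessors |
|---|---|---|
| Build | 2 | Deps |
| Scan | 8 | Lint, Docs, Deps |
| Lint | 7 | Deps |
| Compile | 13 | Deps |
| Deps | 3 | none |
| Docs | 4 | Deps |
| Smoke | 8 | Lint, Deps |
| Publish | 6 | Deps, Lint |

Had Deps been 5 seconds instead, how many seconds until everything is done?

Baseline: Deps→Lint→Scan = 3+7+8 = 18 → 18 seconds.
Deps lies on that path, so at 5 seconds the path becomes 20 seconds.
That remains the longest chain; total 20 seconds.

20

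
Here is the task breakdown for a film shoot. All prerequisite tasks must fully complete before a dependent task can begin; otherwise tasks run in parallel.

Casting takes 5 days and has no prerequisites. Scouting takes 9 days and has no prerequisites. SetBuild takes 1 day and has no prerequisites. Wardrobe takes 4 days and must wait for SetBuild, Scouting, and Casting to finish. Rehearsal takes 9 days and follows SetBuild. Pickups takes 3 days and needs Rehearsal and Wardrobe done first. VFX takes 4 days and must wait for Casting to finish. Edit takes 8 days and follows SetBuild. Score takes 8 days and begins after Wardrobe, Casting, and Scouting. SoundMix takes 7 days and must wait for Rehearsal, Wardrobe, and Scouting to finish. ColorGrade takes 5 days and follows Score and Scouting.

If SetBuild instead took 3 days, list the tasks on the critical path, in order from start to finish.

Scouting, Wardrobe, Score, ColorGrade

The binding path is Scouting→Wardrobe→Score→ColorGrade = 9+4+8+5 = 26; finish at 26 days.
SetBuild is off the critical path — its longest chain is 18 days, giving 8 of slack.
That remains the longest chain; total 26 days.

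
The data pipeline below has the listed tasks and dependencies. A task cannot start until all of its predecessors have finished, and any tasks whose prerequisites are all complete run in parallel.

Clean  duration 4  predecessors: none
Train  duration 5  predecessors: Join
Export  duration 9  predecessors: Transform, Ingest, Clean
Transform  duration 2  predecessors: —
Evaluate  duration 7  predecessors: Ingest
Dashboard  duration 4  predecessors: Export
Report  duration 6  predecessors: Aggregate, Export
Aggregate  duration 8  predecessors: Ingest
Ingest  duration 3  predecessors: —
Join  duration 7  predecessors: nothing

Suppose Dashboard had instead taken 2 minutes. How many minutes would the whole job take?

As given, the longest chain is Clean→Export→Report = 4+9+6 = 19, so the finish is 19 minutes.
Dashboard has 2 minutes of float (longest path through it is 17).
No other chain overtakes it, so the finish is 19 minutes.

19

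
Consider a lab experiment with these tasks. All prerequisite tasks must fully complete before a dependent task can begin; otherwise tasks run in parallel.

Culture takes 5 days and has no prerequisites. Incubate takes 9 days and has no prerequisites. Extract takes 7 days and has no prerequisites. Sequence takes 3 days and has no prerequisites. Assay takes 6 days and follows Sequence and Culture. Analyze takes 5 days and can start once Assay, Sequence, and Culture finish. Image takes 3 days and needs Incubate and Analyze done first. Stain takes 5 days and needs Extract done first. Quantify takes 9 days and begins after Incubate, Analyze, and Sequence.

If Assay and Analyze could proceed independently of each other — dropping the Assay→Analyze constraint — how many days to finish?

Before: longest chain Culture→Assay→Analyze→Quantify = 5+6+5+9 = 25, finish 25.
Without Assay→Analyze, Analyze's earliest start moves from 11 to 5.
The longest chain is now Culture→Analyze→Quantify = 5+5+9 = 19, so the lab experiment takes 19 days.

19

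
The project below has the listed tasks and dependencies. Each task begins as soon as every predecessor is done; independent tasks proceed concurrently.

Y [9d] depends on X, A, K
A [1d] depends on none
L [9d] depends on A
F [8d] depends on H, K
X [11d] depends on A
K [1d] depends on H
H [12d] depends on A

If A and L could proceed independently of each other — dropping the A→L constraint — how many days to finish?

Original critical path: A→H→K→Y = 1+12+1+9 = 23 ⇒ 23 days.
Without A→L, L's earliest start moves from 1 to 0.
After: A→H→K→Y = 1+12+1+9 = 23 → 23 days.

23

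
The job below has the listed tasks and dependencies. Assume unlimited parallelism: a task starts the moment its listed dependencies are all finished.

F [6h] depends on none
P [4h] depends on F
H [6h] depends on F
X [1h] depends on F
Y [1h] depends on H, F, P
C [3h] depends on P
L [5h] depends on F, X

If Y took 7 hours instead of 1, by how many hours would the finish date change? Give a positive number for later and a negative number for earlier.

Critical path before the change: F→H→Y = 6+6+1 = 13 giving 13 hours.
Y is on the critical path; changing it to 7 makes that path 19 hours.
The critical path is still F→H→Y; finish is now 19 hours.
Change in finish: 19 − 13 = +6 hours.

6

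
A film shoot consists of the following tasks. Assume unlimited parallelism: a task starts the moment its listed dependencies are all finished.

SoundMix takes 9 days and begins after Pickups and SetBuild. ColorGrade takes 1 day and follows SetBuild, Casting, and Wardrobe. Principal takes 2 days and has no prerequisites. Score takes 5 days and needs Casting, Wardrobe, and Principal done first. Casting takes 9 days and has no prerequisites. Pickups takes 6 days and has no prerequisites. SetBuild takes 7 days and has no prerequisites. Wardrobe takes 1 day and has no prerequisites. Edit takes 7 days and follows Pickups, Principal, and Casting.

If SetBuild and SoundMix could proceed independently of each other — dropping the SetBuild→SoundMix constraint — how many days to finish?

16

With the dependency in place, Casting→Edit = 9+7 = 16 sets the finish at 16 days.
Without SetBuild→SoundMix, SoundMix's earliest start moves from 7 to 6.
After: Casting→Edit = 9+7 = 16 → 16 days.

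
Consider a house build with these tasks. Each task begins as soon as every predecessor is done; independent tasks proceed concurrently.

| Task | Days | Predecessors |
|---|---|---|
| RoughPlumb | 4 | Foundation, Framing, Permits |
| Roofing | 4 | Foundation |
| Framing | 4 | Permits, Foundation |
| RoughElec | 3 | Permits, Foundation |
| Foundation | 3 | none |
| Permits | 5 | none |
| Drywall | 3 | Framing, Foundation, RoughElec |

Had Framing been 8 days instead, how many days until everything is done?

As given, the longest chain is Permits→Framing→RoughPlumb = 5+4+4 = 13, so the finish is 13 days.
Framing is on the critical path; changing it to 8 makes that path 17 days.
That remains the longest chain; total 17 days.

17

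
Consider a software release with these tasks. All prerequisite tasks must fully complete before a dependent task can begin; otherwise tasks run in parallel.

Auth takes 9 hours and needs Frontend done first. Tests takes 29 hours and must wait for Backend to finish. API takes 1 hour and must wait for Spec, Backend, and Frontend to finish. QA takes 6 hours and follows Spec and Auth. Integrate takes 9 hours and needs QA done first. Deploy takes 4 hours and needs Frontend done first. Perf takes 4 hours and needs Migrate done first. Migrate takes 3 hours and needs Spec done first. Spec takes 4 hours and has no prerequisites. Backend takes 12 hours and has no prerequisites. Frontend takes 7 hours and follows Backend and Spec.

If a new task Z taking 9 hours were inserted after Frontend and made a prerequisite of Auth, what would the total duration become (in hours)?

Originally the project takes 43 hours.
With Z inserted, Auth now waits for max(Frontend, Z).
New critical path: Backend→Frontend→Z→Auth→QA→Integrate = 12+7+9+9+6+9 = 52 ⇒ 52 hours.

52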